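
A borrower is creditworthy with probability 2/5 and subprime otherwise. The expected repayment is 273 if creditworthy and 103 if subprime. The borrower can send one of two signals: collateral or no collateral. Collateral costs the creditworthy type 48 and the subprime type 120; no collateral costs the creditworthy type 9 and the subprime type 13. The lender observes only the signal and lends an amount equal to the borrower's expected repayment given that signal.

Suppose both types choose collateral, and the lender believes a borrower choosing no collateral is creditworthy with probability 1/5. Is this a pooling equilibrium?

No

At the pooled signal (collateral) the lender holds the prior 2/5 and pays 2/5·273 + 3/5·103 = 171. Off-path (no collateral) belief 1/5 gives 1/5·273 + 4/5·103 = 137.
Creditworthy: collateral gives 171 − 48 = 123; no collateral gives 137 − 9 = 128. Deviates. ✗
Subprime: collateral gives 171 − 120 = 51; no collateral gives 137 − 13 = 124. Deviates. ✗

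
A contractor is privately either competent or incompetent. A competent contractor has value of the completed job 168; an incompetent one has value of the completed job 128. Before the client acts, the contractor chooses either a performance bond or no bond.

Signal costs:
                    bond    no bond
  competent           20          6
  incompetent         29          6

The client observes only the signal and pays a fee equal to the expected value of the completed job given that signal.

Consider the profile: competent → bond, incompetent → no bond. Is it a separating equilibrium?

If types separate, bond earns payment 168 and no bond earns 128.
Competent: bond gives 168 − 20 = 148; no bond gives 128 − 6 = 122. No deviation. ✓
Incompetent: no bond gives 128 − 6 = 122; bond gives 168 − 29 = 139. Would deviate. ✗

No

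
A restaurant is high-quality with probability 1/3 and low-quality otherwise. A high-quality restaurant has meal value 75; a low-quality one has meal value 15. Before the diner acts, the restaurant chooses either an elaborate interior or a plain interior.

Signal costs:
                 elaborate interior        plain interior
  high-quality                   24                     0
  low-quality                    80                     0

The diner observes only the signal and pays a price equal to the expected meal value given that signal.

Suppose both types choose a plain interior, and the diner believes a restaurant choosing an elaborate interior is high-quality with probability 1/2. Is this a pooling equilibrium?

Yes

On the equilibrium path (plain interior) the diner holds the prior 1/3 and pays 1/3·75 + 2/3·15 = 35. Off-path (elaborate interior) belief 1/2 gives 1/2·75 + 1/2·15 = 45.
High-quality: plain interior gives 35 − 0 = 35; elaborate interior gives 45 − 24 = 21. Stays. ✓
Low-quality: plain interior gives 35 − 0 = 35; elaborate interior gives 45 − 80 = -35. Stays. ✓
Beliefs are Bayes-consistent on-path and both types best-respond.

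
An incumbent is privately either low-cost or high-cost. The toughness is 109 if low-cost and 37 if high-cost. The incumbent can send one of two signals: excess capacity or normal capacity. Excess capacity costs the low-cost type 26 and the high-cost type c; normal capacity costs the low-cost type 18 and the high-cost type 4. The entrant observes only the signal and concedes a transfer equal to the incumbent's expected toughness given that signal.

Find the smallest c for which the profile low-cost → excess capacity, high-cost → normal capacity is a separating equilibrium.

76

Under separation: excess capacity → low-cost (pays 109); normal capacity → high-cost (pays 37).
Low-cost: 109 − 26 = 83 ≥ 37 − 18 = 19. Holds regardless of c. ✓
High-cost: 37 − 4 ≥ 109 − c, so c ≥ 109 − 33 = 76.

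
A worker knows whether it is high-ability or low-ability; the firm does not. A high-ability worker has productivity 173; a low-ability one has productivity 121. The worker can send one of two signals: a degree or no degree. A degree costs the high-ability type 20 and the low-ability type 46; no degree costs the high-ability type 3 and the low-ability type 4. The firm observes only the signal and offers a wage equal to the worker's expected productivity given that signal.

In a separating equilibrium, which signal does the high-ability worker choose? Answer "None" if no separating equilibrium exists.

None

Try high-ability → degree, low-ability → no degree:
  Under separation the firm infers type exactly: degree → high-ability (pays 173), no degree → low-ability (pays 121).
  High-ability: degree gives 173 − 20 = 153; no degree gives 121 − 3 = 118. No deviation. ✓
  Low-ability: no degree gives 121 − 4 = 117; degree gives 173 − 46 = 127. Would deviate. ✗
Try high-ability → no degree, low-ability → degree:
  Under separation the firm infers type exactly: no degree → high-ability (pays 173), degree → low-ability (pays 121).
  High-ability: no degree gives 173 − 3 = 170; degree gives 121 − 20 = 101. No deviation. ✓
  Low-ability: degree gives 121 − 46 = 75; no degree gives 173 − 4 = 169. Would deviate. ✗
Neither assignment is incentive-compatible.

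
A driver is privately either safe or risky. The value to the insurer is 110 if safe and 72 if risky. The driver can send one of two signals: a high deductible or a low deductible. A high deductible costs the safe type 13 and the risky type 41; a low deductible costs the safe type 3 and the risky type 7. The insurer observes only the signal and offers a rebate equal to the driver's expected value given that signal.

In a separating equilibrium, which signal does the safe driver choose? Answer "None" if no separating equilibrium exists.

None

Try safe → high deductible, risky → low deductible:
  Under separation the insurer infers type exactly: high deductible → safe (pays 110), low deductible → risky (pays 72).
  Safe: high deductible gives 110 − 13 = 97; low deductible gives 72 − 3 = 69. No deviation. ✓
  Risky: low deductible gives 72 − 7 = 65; high deductible gives 110 − 41 = 69. Would deviate. ✗
Try safe → low deductible, risky → high deductible:
  Under separation the insurer infers type exactly: low deductible → safe (pays 110), high deductible → risky (pays 72).
  Safe: low deductible gives 110 − 3 = 107; high deductible gives 72 − 13 = 59. No deviation. ✓
  Risky: high deductible gives 72 − 41 = 31; low deductible gives 110 − 7 = 103. Would deviate. ✗
Neither assignment is incentive-compatible.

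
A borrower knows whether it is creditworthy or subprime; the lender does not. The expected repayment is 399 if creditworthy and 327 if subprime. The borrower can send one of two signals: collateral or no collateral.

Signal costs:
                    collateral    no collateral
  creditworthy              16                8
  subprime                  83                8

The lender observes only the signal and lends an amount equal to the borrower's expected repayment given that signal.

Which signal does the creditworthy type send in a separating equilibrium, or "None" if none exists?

Try creditworthy → collateral, subprime → no collateral:
  If types separate, collateral earns payment 399 and no collateral earns 327.
  Creditworthy: collateral gives 399 − 16 = 383; no collateral gives 327 − 8 = 319. No deviation. ✓
  Subprime: no collateral gives 327 − 8 = 319; collateral gives 399 − 83 = 316. No deviation. ✓
Both hold — the creditworthy type sends collateral.

collateral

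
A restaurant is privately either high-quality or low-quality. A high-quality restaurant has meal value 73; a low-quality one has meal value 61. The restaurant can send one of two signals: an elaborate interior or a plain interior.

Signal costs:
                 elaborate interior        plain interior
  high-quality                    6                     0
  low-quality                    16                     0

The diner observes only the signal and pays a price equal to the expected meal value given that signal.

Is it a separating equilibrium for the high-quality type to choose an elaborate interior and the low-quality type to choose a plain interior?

Yes

Under separation the diner infers type exactly: elaborate interior → high-quality (pays 73), plain interior → low-quality (pays 61).
High-quality: elaborate interior gives 73 − 6 = 67; plain interior gives 61 − 0 = 61. No deviation. ✓
Low-quality: plain interior gives 61 − 0 = 61; elaborate interior gives 73 − 16 = 57. No deviation. ✓
Neither type gains from mimicking the other.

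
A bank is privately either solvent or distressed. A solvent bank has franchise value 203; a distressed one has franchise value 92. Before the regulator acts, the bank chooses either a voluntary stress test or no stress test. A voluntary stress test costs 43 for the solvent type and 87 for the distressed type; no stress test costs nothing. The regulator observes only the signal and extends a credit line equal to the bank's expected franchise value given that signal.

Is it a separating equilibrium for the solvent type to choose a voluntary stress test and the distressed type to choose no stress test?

If types separate, stress test earns payment 203 and no stress test earns 92.
Solvent: stress test gives 203 − 43 = 160; no stress test gives 92 − 0 = 92. No deviation. ✓
Distressed: no stress test gives 92 − 0 = 92; stress test gives 203 − 87 = 116. Would deviate. ✗

No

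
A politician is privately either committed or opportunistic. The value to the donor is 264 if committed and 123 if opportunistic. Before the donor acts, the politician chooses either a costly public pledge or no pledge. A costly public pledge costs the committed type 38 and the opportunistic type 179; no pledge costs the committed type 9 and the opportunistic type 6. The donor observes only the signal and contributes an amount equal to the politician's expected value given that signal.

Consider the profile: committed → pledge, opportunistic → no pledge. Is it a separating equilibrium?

Yes

If types separate, pledge earns payment 264 and no pledge earns 123.
Committed: pledge gives 264 − 38 = 226; no pledge gives 123 − 9 = 114. No deviation. ✓
Opportunistic: no pledge gives 123 − 6 = 117; pledge gives 264 − 179 = 85. No deviation. ✓
Both incentive constraints hold.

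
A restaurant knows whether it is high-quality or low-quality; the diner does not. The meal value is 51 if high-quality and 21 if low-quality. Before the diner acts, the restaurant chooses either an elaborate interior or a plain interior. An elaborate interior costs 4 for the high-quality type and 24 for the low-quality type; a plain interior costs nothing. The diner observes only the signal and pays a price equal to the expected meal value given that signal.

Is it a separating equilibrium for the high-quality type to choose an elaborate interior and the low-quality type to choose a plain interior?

No

Under separation the diner infers type exactly: elaborate interior → high-quality (pays 51), plain interior → low-quality (pays 21).
High-quality: elaborate interior gives 51 − 4 = 47; plain interior gives 21 − 0 = 21. No deviation. ✓
Low-quality: plain interior gives 21 − 0 = 21; elaborate interior gives 51 − 24 = 27. Would deviate. ✗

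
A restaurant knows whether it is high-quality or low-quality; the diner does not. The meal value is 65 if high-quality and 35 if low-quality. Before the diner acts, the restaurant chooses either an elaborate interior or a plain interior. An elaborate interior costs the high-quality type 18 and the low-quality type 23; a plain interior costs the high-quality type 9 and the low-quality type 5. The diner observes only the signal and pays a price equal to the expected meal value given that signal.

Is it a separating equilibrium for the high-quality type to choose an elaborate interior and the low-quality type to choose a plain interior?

No

Under separation the diner infers type exactly: elaborate interior → high-quality (pays 65), plain interior → low-quality (pays 35).
High-quality: elaborate interior gives 65 − 18 = 47; plain interior gives 35 − 9 = 26. No deviation. ✓
Low-quality: plain interior gives 35 − 5 = 30; elaborate interior gives 65 − 23 = 42. Would deviate. ✗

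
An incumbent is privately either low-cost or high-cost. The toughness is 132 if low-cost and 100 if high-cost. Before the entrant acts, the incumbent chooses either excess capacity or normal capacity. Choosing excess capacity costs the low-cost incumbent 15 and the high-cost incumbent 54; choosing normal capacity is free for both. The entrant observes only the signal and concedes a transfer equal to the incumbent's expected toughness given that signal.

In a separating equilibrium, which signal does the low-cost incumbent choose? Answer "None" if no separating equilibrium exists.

excess capacity

Try low-cost → excess capacity, high-cost → normal capacity:
  If types separate, excess capacity earns payment 132 and normal capacity earns 100.
  Low-cost: excess capacity gives 132 − 15 = 117; normal capacity gives 100 − 0 = 100. No deviation. ✓
  High-cost: normal capacity gives 100 − 0 = 100; excess capacity gives 132 − 54 = 78. No deviation. ✓
Both hold — the low-cost type sends excess capacity.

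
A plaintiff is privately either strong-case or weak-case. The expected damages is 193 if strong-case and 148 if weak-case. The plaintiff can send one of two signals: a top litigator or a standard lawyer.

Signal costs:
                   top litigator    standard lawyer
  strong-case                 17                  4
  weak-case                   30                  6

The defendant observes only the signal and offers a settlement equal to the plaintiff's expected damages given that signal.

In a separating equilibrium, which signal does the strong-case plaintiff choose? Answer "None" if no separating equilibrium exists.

None

Try strong-case → top litigator, weak-case → standard lawyer:
  If types separate, top litigator earns payment 193 and standard lawyer earns 148.
  Strong-case: top litigator gives 193 − 17 = 176; standard lawyer gives 148 − 4 = 144. No deviation. ✓
  Weak-case: standard lawyer gives 148 − 6 = 142; top litigator gives 193 − 30 = 163. Would deviate. ✗
Try strong-case → standard lawyer, weak-case → top litigator:
  If types separate, standard lawyer earns payment 193 and top litigator earns 148.
  Strong-case: standard lawyer gives 193 − 4 = 189; top litigator gives 148 − 17 = 131. No deviation. ✓
  Weak-case: top litigator gives 148 − 30 = 118; standard lawyer gives 193 − 6 = 187. Would deviate. ✗
Neither assignment is incentive-compatible.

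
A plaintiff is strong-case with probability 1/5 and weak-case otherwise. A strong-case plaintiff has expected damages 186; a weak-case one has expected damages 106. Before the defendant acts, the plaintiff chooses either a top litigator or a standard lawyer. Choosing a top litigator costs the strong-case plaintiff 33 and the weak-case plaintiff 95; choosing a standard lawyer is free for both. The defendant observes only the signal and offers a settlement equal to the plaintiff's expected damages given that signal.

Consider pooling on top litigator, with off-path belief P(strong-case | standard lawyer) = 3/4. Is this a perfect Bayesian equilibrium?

No

On the equilibrium path (top litigator) the defendant holds the prior 1/5 and pays 1/5·186 + 4/5·106 = 122. Off-path (standard lawyer) belief 3/4 gives 3/4·186 + 1/4·106 = 166.
Strong-case: top litigator gives 122 − 33 = 89; standard lawyer gives 166 − 0 = 166. Deviates. ✗
Weak-case: top litigator gives 122 − 95 = 27; standard lawyer gives 166 − 0 = 166. Deviates. ✗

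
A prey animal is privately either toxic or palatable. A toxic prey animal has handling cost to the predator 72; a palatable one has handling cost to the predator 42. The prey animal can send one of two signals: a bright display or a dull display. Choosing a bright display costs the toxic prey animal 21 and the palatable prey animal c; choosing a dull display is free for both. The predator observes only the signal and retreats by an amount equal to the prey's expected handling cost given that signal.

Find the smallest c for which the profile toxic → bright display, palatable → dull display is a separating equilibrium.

Under separation: bright display → toxic (pays 72); dull display → palatable (pays 42).
Toxic: 72 − 21 = 51 ≥ 42 − 0 = 42. Holds regardless of c. ✓
Palatable: 42 − 0 ≥ 72 − c, so c ≥ 72 − 42 = 30.

30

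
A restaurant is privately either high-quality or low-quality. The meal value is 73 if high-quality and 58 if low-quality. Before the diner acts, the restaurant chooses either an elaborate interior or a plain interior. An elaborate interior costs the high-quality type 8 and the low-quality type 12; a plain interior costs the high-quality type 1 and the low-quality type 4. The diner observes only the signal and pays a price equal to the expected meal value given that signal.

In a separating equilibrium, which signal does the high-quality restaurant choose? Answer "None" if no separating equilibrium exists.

None

Try high-quality → elaborate interior, low-quality → plain interior:
  Under separation the diner infers type exactly: elaborate interior → high-quality (pays 73), plain interior → low-quality (pays 58).
  High-quality: elaborate interior gives 73 − 8 = 65; plain interior gives 58 − 1 = 57. No deviation. ✓
  Low-quality: plain interior gives 58 − 4 = 54; elaborate interior gives 73 − 12 = 61. Would deviate. ✗
Try high-quality → plain interior, low-quality → elaborate interior:
  Under separation the diner infers type exactly: plain interior → high-quality (pays 73), elaborate interior → low-quality (pays 58).
  High-quality: plain interior gives 73 − 1 = 72; elaborate interior gives 58 − 8 = 50. No deviation. ✓
  Low-quality: elaborate interior gives 58 − 12 = 46; plain interior gives 73 − 4 = 69. Would deviate. ✗
Neither assignment is incentive-compatible.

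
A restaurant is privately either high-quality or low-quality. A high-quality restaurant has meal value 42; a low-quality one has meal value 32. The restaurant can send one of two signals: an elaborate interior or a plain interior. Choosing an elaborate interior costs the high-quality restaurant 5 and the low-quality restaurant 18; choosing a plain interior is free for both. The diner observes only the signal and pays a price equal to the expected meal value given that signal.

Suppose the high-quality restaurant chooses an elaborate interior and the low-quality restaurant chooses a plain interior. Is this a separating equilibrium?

Under separation the diner infers type exactly: elaborate interior → high-quality (pays 42), plain interior → low-quality (pays 32).
High-quality: elaborate interior gives 42 − 5 = 37; plain interior gives 32 − 0 = 32. No deviation. ✓
Low-quality: plain interior gives 32 − 0 = 32; elaborate interior gives 42 − 18 = 24. No deviation. ✓
Neither type gains from mimicking the other.

Yes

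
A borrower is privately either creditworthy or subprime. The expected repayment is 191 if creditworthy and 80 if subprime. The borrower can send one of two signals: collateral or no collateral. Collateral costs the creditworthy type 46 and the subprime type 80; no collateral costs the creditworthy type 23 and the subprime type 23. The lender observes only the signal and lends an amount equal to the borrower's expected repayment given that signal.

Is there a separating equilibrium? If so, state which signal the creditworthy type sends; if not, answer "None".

None

Try creditworthy → collateral, subprime → no collateral:
  Under separation the lender infers type exactly: collateral → creditworthy (pays 191), no collateral → subprime (pays 80).
  Creditworthy: collateral gives 191 − 46 = 145; no collateral gives 80 − 23 = 57. No deviation. ✓
  Subprime: no collateral gives 80 − 23 = 57; collateral gives 191 − 80 = 111. Would deviate. ✗
Try creditworthy → no collateral, subprime → collateral:
  Under separation the lender infers type exactly: no collateral → creditworthy (pays 191), collateral → subprime (pays 80).
  Creditworthy: no collateral gives 191 − 23 = 168; collateral gives 80 − 46 = 34. No deviation. ✓
  Subprime: collateral gives 80 − 80 = 0; no collateral gives 191 − 23 = 168. Would deviate. ✗
Neither assignment is incentive-compatible.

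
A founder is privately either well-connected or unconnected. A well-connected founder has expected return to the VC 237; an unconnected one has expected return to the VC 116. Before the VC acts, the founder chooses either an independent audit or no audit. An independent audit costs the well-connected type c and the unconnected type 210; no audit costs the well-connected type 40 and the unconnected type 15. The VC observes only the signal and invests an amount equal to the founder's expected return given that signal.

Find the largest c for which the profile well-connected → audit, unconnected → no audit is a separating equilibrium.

Under separation: audit → well-connected (pays 237); no audit → unconnected (pays 116).
Unconnected: 116 − 15 = 101 ≥ 237 − 210 = 27. Holds regardless of c. ✓
Well-connected: 237 − c ≥ 116 − 40, so c ≤ 237 − 76 = 161.

161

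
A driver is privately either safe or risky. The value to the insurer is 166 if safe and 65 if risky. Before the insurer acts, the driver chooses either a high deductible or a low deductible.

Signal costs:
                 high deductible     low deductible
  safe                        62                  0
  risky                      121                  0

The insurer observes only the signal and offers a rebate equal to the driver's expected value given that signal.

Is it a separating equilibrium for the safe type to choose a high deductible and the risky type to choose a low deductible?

Under separation the insurer infers type exactly: high deductible → safe (pays 166), low deductible → risky (pays 65).
Safe: high deductible gives 166 − 62 = 104; low deductible gives 65 − 0 = 65. No deviation. ✓
Risky: low deductible gives 65 − 0 = 65; high deductible gives 166 − 121 = 45. No deviation. ✓
Neither type gains from mimicking the other.

Yes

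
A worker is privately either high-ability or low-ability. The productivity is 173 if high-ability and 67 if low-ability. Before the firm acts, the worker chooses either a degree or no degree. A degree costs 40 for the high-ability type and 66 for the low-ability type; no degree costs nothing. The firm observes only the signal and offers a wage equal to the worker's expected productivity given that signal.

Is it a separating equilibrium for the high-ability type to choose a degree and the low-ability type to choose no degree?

No

If types separate, degree earns payment 173 and no degree earns 67.
High-ability: degree gives 173 − 40 = 133; no degree gives 67 − 0 = 67. No deviation. ✓
Low-ability: no degree gives 67 − 0 = 67; degree gives 173 − 66 = 107. Would deviate. ✗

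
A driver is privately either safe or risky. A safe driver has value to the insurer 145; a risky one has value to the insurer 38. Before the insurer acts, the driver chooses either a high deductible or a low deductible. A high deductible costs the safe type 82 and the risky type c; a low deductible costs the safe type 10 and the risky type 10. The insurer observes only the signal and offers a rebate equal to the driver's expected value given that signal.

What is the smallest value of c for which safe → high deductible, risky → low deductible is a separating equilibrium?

Under separation: high deductible → safe (pays 145); low deductible → risky (pays 38).
Safe: 145 − 82 = 63 ≥ 38 − 10 = 28. Holds regardless of c. ✓
Risky: 38 − 10 ≥ 145 − c, so c ≥ 145 − 28 = 117.

117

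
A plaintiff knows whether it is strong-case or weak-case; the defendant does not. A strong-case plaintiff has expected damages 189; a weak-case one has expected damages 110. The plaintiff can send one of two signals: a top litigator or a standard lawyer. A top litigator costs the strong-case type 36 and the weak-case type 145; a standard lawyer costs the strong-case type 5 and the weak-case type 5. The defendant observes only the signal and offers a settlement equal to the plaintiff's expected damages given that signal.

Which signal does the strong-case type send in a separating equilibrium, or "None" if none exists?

top litigator

Try strong-case → top litigator, weak-case → standard lawyer:
  If types separate, top litigator earns payment 189 and standard lawyer earns 110.
  Strong-case: top litigator gives 189 − 36 = 153; standard lawyer gives 110 − 5 = 105. No deviation. ✓
  Weak-case: standard lawyer gives 110 − 5 = 105; top litigator gives 189 − 145 = 44. No deviation. ✓
Both hold — the strong-case type sends top litigator.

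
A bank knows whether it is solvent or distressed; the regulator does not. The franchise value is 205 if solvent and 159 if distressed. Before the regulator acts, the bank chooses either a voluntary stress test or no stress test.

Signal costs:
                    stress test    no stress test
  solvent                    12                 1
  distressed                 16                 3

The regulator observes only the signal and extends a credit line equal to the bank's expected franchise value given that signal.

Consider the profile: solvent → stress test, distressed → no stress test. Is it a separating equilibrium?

No

Under separation the regulator infers type exactly: stress test → solvent (pays 205), no stress test → distressed (pays 159).
Solvent: stress test gives 205 − 12 = 193; no stress test gives 159 − 1 = 158. No deviation. ✓
Distressed: no stress test gives 159 − 3 = 156; stress test gives 205 − 16 = 189. Would deviate. ✗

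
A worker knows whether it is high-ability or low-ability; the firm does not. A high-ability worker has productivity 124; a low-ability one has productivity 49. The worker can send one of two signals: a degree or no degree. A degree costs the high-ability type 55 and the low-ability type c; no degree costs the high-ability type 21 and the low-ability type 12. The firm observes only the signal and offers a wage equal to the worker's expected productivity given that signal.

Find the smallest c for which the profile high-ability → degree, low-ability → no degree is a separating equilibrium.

Under separation: degree → high-ability (pays 124); no degree → low-ability (pays 49).
High-ability: 124 − 55 = 69 ≥ 49 − 21 = 28. Holds regardless of c. ✓
Low-ability: 49 − 12 ≥ 124 − c, so c ≥ 124 − 37 = 87.

87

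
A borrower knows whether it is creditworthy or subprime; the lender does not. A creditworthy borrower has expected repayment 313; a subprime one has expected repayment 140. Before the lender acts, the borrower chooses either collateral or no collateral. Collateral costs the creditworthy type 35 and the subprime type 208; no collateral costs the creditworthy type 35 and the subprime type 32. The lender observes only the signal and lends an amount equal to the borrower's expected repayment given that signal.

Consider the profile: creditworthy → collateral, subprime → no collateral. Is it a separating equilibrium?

Yes

If types separate, collateral earns payment 313 and no collateral earns 140.
Creditworthy: collateral gives 313 − 35 = 278; no collateral gives 140 − 35 = 105. No deviation. ✓
Subprime: no collateral gives 140 − 32 = 108; collateral gives 313 − 208 = 105. No deviation. ✓
Both incentive constraints hold.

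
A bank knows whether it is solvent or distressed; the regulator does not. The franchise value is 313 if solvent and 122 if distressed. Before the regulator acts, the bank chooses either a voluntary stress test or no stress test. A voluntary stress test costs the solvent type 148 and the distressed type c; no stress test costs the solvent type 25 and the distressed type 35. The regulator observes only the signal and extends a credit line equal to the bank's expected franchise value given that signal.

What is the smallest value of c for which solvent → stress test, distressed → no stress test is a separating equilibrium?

226

Under separation: stress test → solvent (pays 313); no stress test → distressed (pays 122).
Solvent: 313 − 148 = 165 ≥ 122 − 25 = 97. Holds regardless of c. ✓
Distressed: 122 − 35 ≥ 313 − c, so c ≥ 313 − 87 = 226.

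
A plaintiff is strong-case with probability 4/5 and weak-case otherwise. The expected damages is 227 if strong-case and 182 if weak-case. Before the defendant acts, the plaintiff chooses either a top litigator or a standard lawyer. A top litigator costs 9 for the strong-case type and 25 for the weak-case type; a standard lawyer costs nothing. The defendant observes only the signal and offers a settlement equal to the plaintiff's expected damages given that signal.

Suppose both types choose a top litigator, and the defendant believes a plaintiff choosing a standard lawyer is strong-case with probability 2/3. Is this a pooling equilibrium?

At the pooled signal (top litigator) the defendant holds the prior 4/5 and pays 4/5·227 + 1/5·182 = 218. Off-path (standard lawyer) belief 2/3 gives 2/3·227 + 1/3·182 = 212.
Strong-case: top litigator gives 218 − 9 = 209; standard lawyer gives 212 − 0 = 212. Deviates. ✗
Weak-case: top litigator gives 218 − 25 = 193; standard lawyer gives 212 − 0 = 212. Deviates. ✗

No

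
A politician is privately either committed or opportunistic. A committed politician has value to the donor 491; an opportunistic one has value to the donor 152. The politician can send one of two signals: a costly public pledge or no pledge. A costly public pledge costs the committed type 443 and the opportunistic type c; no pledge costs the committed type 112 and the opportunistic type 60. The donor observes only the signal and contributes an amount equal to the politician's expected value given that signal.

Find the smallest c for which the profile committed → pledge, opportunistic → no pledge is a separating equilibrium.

Under separation: pledge → committed (pays 491); no pledge → opportunistic (pays 152).
Committed: 491 − 443 = 48 ≥ 152 − 112 = 40. Holds regardless of c. ✓
Opportunistic: 152 − 60 ≥ 491 − c, so c ≥ 491 − 92 = 399.

399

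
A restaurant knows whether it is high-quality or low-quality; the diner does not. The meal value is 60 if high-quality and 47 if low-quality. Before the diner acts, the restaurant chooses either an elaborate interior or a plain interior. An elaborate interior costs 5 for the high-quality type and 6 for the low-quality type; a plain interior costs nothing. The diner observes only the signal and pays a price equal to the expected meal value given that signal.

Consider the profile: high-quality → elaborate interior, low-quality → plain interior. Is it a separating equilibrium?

If types separate, elaborate interior earns payment 60 and plain interior earns 47.
High-quality: elaborate interior gives 60 − 5 = 55; plain interior gives 47 − 0 = 47. No deviation. ✓
Low-quality: plain interior gives 47 − 0 = 47; elaborate interior gives 60 − 6 = 54. Would deviate. ✗

No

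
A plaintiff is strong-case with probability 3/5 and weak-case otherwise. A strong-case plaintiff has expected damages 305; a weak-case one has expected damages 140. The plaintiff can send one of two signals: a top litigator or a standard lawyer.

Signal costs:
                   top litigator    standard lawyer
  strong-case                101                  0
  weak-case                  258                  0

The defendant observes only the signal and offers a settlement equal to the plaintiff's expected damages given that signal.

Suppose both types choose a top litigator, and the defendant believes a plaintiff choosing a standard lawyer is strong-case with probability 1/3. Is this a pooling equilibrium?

On the equilibrium path (top litigator) the defendant holds the prior 3/5 and pays 3/5·305 + 2/5·140 = 239. Off-path (standard lawyer) belief 1/3 gives 1/3·305 + 2/3·140 = 195.
Strong-case: top litigator gives 239 − 101 = 138; standard lawyer gives 195 − 0 = 195. Deviates. ✗
Weak-case: top litigator gives 239 − 258 = -19; standard lawyer gives 195 − 0 = 195. Deviates. ✗

No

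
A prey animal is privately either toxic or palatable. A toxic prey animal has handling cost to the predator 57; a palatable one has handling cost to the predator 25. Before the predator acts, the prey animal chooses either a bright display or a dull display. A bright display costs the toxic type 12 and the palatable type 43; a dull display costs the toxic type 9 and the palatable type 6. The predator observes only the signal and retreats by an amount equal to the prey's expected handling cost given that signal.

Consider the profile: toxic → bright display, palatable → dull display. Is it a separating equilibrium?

If types separate, bright display earns payment 57 and dull display earns 25.
Toxic: bright display gives 57 − 12 = 45; dull display gives 25 − 9 = 16. No deviation. ✓
Palatable: dull display gives 25 − 6 = 19; bright display gives 57 − 43 = 14. No deviation. ✓
Both incentive constraints hold.

Yes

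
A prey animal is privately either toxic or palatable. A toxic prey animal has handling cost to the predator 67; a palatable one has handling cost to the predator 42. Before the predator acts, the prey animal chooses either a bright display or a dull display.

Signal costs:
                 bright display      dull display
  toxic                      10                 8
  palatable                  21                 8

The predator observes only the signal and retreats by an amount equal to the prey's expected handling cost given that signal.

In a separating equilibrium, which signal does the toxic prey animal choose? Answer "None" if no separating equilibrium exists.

Try toxic → bright display, palatable → dull display:
  If types separate, bright display earns payment 67 and dull display earns 42.
  Toxic: bright display gives 67 − 10 = 57; dull display gives 42 − 8 = 34. No deviation. ✓
  Palatable: dull display gives 42 − 8 = 34; bright display gives 67 − 21 = 46. Would deviate. ✗
Try toxic → dull display, palatable → bright display:
  If types separate, dull display earns payment 67 and bright display earns 42.
  Toxic: dull display gives 67 − 8 = 59; bright display gives 42 − 10 = 32. No deviation. ✓
  Palatable: bright display gives 42 − 21 = 21; dull display gives 67 − 8 = 59. Would deviate. ✗
Neither assignment is incentive-compatible.

None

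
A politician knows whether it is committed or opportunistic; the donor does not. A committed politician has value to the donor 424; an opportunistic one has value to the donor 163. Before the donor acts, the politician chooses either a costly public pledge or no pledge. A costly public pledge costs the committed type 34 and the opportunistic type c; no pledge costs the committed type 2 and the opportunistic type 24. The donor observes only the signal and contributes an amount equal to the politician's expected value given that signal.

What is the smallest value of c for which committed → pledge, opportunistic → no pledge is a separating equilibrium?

Under separation: pledge → committed (pays 424); no pledge → opportunistic (pays 163).
Committed: 424 − 34 = 390 ≥ 163 − 2 = 161. Holds regardless of c. ✓
Opportunistic: 163 − 24 ≥ 424 − c, so c ≥ 424 − 139 = 285.

285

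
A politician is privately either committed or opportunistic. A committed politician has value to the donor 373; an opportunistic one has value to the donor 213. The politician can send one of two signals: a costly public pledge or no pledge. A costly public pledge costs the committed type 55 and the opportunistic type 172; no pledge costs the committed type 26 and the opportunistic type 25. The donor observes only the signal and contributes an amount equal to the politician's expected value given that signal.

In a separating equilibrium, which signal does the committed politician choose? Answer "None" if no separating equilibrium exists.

Try committed → pledge, opportunistic → no pledge:
  If types separate, pledge earns payment 373 and no pledge earns 213.
  Committed: pledge gives 373 − 55 = 318; no pledge gives 213 − 26 = 187. No deviation. ✓
  Opportunistic: no pledge gives 213 − 25 = 188; pledge gives 373 − 172 = 201. Would deviate. ✗
Try committed → no pledge, opportunistic → pledge:
  If types separate, no pledge earns payment 373 and pledge earns 213.
  Committed: no pledge gives 373 − 26 = 347; pledge gives 213 − 55 = 158. No deviation. ✓
  Opportunistic: pledge gives 213 − 172 = 41; no pledge gives 373 − 25 = 348. Would deviate. ✗
Neither assignment is incentive-compatible.

None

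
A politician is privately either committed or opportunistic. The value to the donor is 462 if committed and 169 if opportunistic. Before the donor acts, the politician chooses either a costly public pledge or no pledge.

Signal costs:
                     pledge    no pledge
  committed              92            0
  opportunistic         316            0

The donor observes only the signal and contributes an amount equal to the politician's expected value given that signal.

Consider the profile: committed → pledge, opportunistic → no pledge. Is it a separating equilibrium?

If types separate, pledge earns payment 462 and no pledge earns 169.
Committed: pledge gives 462 − 92 = 370; no pledge gives 169 − 0 = 169. No deviation. ✓
Opportunistic: no pledge gives 169 − 0 = 169; pledge gives 462 − 316 = 146. No deviation. ✓
Neither type gains from mimicking the other.

Yes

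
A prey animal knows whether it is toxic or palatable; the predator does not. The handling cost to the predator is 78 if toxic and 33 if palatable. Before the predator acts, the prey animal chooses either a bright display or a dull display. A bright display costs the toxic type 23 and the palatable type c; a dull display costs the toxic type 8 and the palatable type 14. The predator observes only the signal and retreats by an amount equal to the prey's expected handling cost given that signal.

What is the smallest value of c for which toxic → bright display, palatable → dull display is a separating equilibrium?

Under separation: bright display → toxic (pays 78); dull display → palatable (pays 33).
Toxic: 78 − 23 = 55 ≥ 33 − 8 = 25. Holds regardless of c. ✓
Palatable: 33 − 14 ≥ 78 − c, so c ≥ 78 − 19 = 59.

59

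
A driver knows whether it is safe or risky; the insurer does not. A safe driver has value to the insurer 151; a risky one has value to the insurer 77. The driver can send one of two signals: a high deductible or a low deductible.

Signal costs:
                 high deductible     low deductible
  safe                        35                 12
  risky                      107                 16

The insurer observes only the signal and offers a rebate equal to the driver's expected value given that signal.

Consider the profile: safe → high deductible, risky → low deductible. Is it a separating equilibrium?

Under separation the insurer infers type exactly: high deductible → safe (pays 151), low deductible → risky (pays 77).
Safe: high deductible gives 151 − 35 = 116; low deductible gives 77 − 12 = 65. No deviation. ✓
Risky: low deductible gives 77 − 16 = 61; high deductible gives 151 − 107 = 44. No deviation. ✓
Both incentive constraints hold.

Yes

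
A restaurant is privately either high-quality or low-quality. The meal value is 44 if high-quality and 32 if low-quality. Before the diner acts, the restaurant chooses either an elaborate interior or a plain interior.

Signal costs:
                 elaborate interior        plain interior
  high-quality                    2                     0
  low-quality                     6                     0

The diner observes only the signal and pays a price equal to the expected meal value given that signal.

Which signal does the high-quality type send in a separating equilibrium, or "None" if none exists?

Try high-quality → elaborate interior, low-quality → plain interior:
  Under separation the diner infers type exactly: elaborate interior → high-quality (pays 44), plain interior → low-quality (pays 32).
  High-quality: elaborate interior gives 44 − 2 = 42; plain interior gives 32 − 0 = 32. No deviation. ✓
  Low-quality: plain interior gives 32 − 0 = 32; elaborate interior gives 44 − 6 = 38. Would deviate. ✗
Try high-quality → plain interior, low-quality → elaborate interior:
  Under separation the diner infers type exactly: plain interior → high-quality (pays 44), elaborate interior → low-quality (pays 32).
  High-quality: plain interior gives 44 − 0 = 44; elaborate interior gives 32 − 2 = 30. No deviation. ✓
  Low-quality: elaborate interior gives 32 − 6 = 26; plain interior gives 44 − 0 = 44. Would deviate. ✗
Neither assignment is incentive-compatible.

None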